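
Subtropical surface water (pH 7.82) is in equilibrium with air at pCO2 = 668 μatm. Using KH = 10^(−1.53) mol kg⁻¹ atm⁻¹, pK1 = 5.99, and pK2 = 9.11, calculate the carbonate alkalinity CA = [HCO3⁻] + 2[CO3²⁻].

CA = 1.47 mmol/kg

[CO2*] = KH · pCO2 = 10^(−1.53) × 668×10^-6 = 1.971×10^-5 mol/kg
α₀ = 1/(1 + K1/[H⁺] + K1K2/[H⁺]²) = 1/(1 + 10^+1.83 + 10^+0.54) = 0.01387
DIC = [CO2*]/α₀ = 1.971×10^-5 / 0.01387 = 1.421 mmol/kg
CA = (α₁ + 2α₂)·DIC = (0.9380 + 2×0.04811) × 1.421 = 1.47 mmol/kg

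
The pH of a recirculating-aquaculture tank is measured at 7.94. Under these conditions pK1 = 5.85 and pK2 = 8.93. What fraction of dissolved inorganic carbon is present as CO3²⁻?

α₂ = 0.0922

α₂ = 1 / (1 + [H⁺]/K2 + [H⁺]²/(K1K2)) = 1 / (1 + 10^+0.99 + 10^-1.10)
   = 1 / (1 + 9.7724 + 0.079433) = 1/10.852 = 0.09215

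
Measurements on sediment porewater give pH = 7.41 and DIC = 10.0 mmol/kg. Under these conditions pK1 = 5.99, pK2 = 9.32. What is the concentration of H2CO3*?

α₀ = 1 / (1 + K1/[H⁺] + K1K2/[H⁺]²) = 1 / (1 + 10^+1.42 + 10^-0.49)
   = 1 / (1 + 26.303 + 0.32359) = 1/27.626 = 0.03620
[CO2*] = α₀ × DIC = 0.03620 × 10.0 = 0.362 mmol/kg

[CO2*] = 0.362 mmol/kg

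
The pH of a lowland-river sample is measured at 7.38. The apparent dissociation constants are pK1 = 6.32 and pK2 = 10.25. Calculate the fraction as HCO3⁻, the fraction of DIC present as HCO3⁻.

α₁ = 1 / (1 + [H⁺]/K1 + K2/[H⁺]) = 1 / (1 + 10^-1.06 + 10^-2.87)
   = 1 / (1 + 0.087096 + 0.0013490) = 1/1.0884 = 0.9187

α₁ = 0.919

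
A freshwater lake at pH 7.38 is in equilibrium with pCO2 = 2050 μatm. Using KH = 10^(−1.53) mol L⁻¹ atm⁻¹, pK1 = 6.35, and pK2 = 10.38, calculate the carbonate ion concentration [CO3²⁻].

[CO3²⁻] = 0.648 μmol/L

[CO2*] = KH · pCO2 = 10^(−1.53) × 2050×10^-6 = 6.050×10^-5 mol/L
α₀ = 1/(1 + K1/[H⁺] + K1K2/[H⁺]²) = 1/(1 + 10^+1.03 + 10^-1.97) = 0.08528
DIC = [CO2*]/α₀ = 6.050×10^-5 / 0.08528 = 0.7094 mmol/L
[CO3²⁻] = α₂·DIC; α₂ = 0.0009138, so [CO3²⁻] = 0.0009138 × 0.7094 = 0.000648 mmol/L = 0.648 μmol/L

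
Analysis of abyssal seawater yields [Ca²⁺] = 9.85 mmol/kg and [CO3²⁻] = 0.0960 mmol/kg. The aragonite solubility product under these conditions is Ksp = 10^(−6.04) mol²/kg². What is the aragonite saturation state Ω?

Ω = 1.04

Ksp = 10^(−6.04) = 9.120×10^-7
Ω = [Ca²⁺][CO3²⁻]/Ksp = (9.85×10^-3)(0.0960×10^-3) / 9.120×10^-7 = 1.04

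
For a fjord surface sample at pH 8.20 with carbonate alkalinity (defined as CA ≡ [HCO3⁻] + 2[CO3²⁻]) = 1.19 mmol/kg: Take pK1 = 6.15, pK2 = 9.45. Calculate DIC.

DIC = 1.14 mmol/kg

CA = [HCO3⁻] + 2[CO3²⁻] = (α₁ + 2α₂)·DIC
At pH 8.20: [H⁺]/K1 = 10^-2.05 = 0.0089125, K2/[H⁺] = 10^-1.25 = 0.056234
α₁ = 1/(1 + 0.0089125 + 0.056234) = 1/1.0651 = 0.9388; α₂ = α₁·K2/[H⁺] = 0.05279
α₁ + 2α₂ = 1.0444
DIC = CA / (α₁ + 2α₂) = 1.19 / 1.0444 = 1.14 mmol/kg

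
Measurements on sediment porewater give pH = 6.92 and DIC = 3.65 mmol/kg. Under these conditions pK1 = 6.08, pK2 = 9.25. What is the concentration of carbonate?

[CO3²⁻] = 14.9 μmol/kg

α₂ = 1 / (1 + [H⁺]/K2 + [H⁺]²/(K1K2)) = 1 / (1 + 10^+2.33 + 10^+1.49)
   = 1 / (1 + 213.80 + 30.903) = 1/245.70 = 0.004070
[CO3²⁻] = α₂ × DIC = 0.004070 × 3.65 = 0.0149 mmol/kg = 14.9 μmol/kg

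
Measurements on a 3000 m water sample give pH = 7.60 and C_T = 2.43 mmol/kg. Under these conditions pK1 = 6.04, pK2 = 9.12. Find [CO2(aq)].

α₀ = 1 / (1 + K1/[H⁺] + K1K2/[H⁺]²) = 1 / (1 + 10^+1.56 + 10^+0.04)
   = 1 / (1 + 36.308 + 1.0965) = 1/38.404 = 0.02604
[CO2*] = α₀ × DIC = 0.02604 × 2.43 = 0.0633 mmol/kg

[CO2*] = 0.0633 mmol/kg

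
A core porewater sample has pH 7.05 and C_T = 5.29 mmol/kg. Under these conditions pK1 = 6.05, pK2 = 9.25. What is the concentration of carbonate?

α₂ = 1 / (1 + [H⁺]/K2 + [H⁺]²/(K1K2)) = 1 / (1 + 10^+2.20 + 10^+1.20)
   = 1 / (1 + 158.49 + 15.849) = 1/175.34 = 0.005703
[CO3²⁻] = α₂ × DIC = 0.005703 × 5.29 = 0.0302 mmol/kg

[CO3²⁻] = 0.0302 mmol/kg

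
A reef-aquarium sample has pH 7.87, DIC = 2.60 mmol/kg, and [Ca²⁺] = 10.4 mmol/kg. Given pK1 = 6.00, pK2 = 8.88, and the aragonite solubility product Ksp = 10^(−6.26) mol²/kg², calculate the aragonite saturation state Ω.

α₂ = 1 / (1 + [H⁺]/K2 + [H⁺]²/(K1K2)) = 1 / (1 + 10^+1.01 + 10^-0.86)
   = 1 / (1 + 10.233 + 0.13804) = 1/11.371 = 0.08794
[CO3²⁻] = α₂ × DIC = 0.08794 × 2.60 = 0.2287 mmol/kg
Ksp = 10^(−6.26) = 5.495×10^-7
Ω = [Ca²⁺][CO3²⁻]/Ksp = (10.4×10^-3)(2.287×10^-4) / 5.495×10^-7 = 4.33

Ω = 4.33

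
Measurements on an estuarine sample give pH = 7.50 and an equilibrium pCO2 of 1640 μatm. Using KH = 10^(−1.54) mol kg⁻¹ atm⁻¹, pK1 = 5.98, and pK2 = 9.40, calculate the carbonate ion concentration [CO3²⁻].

[CO3²⁻] = 19.7 μmol/kg

[CO2*] = KH · pCO2 = 10^(−1.54) × 1640×10^-6 = 4.730×10^-5 mol/kg
α₀ = 1/(1 + K1/[H⁺] + K1K2/[H⁺]²) = 1/(1 + 10^+1.52 + 10^-0.38) = 0.02896
DIC = [CO2*]/α₀ = 4.730×10^-5 / 0.02896 = 1.633 mmol/kg
[CO3²⁻] = α₂·DIC; α₂ = 0.01207, so [CO3²⁻] = 0.01207 × 1.633 = 0.0197 mmol/kg = 19.7 μmol/kg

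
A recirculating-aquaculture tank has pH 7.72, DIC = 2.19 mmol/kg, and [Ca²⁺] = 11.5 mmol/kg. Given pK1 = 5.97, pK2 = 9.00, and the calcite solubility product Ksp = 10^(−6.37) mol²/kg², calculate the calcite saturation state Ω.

Ω = 2.90

α₂ = 1 / (1 + [H⁺]/K2 + [H⁺]²/(K1K2)) = 1 / (1 + 10^+1.28 + 10^-0.47)
   = 1 / (1 + 19.055 + 0.33884) = 1/20.393 = 0.04904
[CO3²⁻] = α₂ × DIC = 0.04904 × 2.19 = 0.1074 mmol/kg
Ksp = 10^(−6.37) = 4.266×10^-7
Ω = [Ca²⁺][CO3²⁻]/Ksp = (11.5×10^-3)(1.074×10^-4) / 4.266×10^-7 = 2.90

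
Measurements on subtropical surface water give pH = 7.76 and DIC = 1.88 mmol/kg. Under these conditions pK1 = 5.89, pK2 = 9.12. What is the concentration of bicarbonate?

α₁ = 1 / (1 + [H⁺]/K1 + K2/[H⁺]) = 1 / (1 + 10^-1.87 + 10^-1.36)
   = 1 / (1 + 0.013490 + 0.043652) = 1/1.0571 = 0.9459
[HCO3⁻] = α₁ × DIC = 0.9459 × 1.88 = 1.78 mmol/kg

[HCO3⁻] = 1.78 mmol/kg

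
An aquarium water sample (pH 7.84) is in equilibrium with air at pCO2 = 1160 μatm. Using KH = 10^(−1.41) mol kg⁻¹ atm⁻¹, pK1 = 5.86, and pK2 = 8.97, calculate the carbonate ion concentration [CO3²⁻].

[CO3²⁻] = 0.319 mmol/kg

[CO2*] = KH · pCO2 = 10^(−1.41) × 1160×10^-6 = 4.513×10^-5 mol/kg
α₀ = 1/(1 + K1/[H⁺] + K1K2/[H⁺]²) = 1/(1 + 10^+1.98 + 10^+0.85) = 0.009654
DIC = [CO2*]/α₀ = 4.513×10^-5 / 0.009654 = 4.674 mmol/kg
[CO3²⁻] = α₂·DIC; α₂ = 0.06835, so [CO3²⁻] = 0.06835 × 4.674 = 0.319 mmol/kg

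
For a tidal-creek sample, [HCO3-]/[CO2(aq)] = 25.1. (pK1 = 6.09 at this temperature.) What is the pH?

pH = 7.49

From K1 = [H⁺][HCO3-]/[CO2(aq)]:  pH = pK1 + log₁₀([HCO3-]/[CO2(aq)])
log₁₀(25.1) = +1.400
pH = 6.09 + (+1.400) = 7.49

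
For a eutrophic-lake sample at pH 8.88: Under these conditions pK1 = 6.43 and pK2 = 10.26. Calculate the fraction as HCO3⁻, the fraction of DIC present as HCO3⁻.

α₁ = 0.957

α₁ = 1 / (1 + [H⁺]/K1 + K2/[H⁺]) = 1 / (1 + 10^-2.45 + 10^-1.38)
   = 1 / (1 + 0.0035481 + 0.041687) = 1/1.0452 = 0.9567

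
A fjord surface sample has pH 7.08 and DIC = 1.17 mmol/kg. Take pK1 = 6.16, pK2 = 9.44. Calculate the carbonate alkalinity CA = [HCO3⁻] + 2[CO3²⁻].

CA = [HCO3⁻] + 2[CO3²⁻] = (α₁ + 2α₂)·DIC
At pH 7.08: [H⁺]/K1 = 10^-0.92 = 0.12023, K2/[H⁺] = 10^-2.36 = 0.0043652
α₁ = 1/(1 + 0.12023 + 0.0043652) = 1/1.1246 = 0.8892; α₂ = α₁·K2/[H⁺] = 0.003882
α₁ + 2α₂ = 0.8970
CA = 0.8970 × 1.17 = 1.05 mmol/kg

CA = 1.05 mmol/kg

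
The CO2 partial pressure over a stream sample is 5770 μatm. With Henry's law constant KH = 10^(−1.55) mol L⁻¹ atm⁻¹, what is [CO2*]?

KH = 10^(−1.55) = 2.818×10^-2 mol L⁻¹ atm⁻¹
[CO2*] = KH · pCO2 = 2.818×10^-2 × 5770×10^-6 atm = 1.63×10^-4 mol/L

[CO2*] = 163 μmol/L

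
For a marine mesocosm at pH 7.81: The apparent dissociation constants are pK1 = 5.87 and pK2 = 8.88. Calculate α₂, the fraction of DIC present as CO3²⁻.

α₂ = 1 / (1 + [H⁺]/K2 + [H⁺]²/(K1K2)) = 1 / (1 + 10^+1.07 + 10^-0.87)
   = 1 / (1 + 11.749 + 0.13490) = 1/12.884 = 0.07762

α₂ = 0.0776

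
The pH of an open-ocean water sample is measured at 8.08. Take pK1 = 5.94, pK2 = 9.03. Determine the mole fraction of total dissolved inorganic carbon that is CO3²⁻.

α₂ = 0.100

α₂ = 1 / (1 + [H⁺]/K2 + [H⁺]²/(K1K2)) = 1 / (1 + 10^+0.95 + 10^-1.19)
   = 1 / (1 + 8.9125 + 0.064565) = 1/9.9771 = 0.1002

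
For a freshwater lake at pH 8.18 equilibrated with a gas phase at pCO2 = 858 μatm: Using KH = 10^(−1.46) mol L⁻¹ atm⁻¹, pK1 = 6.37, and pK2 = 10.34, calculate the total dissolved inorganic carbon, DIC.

DIC = 1.96 mmol/L

[CO2*] = KH · pCO2 = 10^(−1.46) × 858×10^-6 = 2.975×10^-5 mol/L
α₀ = 1/(1 + K1/[H⁺] + K1K2/[H⁺]²) = 1/(1 + 10^+1.81 + 10^-0.35) = 0.01515
DIC = [CO2*]/α₀ = 2.975×10^-5 / 0.01515 = 1.96 mmol/L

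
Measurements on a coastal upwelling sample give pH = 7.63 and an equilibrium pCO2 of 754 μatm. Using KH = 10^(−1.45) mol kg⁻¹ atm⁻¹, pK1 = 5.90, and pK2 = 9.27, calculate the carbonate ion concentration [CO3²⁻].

[CO3²⁻] = 0.0329 mmol/kg

[CO2*] = KH · pCO2 = 10^(−1.45) × 754×10^-6 = 2.675×10^-5 mol/kg
α₀ = 1/(1 + K1/[H⁺] + K1K2/[H⁺]²) = 1/(1 + 10^+1.73 + 10^+0.09) = 0.01788
DIC = [CO2*]/α₀ = 2.675×10^-5 / 0.01788 = 1.496 mmol/kg
[CO3²⁻] = α₂·DIC; α₂ = 0.02200, so [CO3²⁻] = 0.02200 × 1.496 = 0.0329 mmol/kg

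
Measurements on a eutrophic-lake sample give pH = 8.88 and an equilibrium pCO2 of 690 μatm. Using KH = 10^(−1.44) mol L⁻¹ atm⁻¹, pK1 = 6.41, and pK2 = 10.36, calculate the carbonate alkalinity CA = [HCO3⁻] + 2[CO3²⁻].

[CO2*] = KH · pCO2 = 10^(−1.44) × 690×10^-6 = 2.505×10^-5 mol/L
α₀ = 1/(1 + K1/[H⁺] + K1K2/[H⁺]²) = 1/(1 + 10^+2.47 + 10^+0.99) = 0.003269
DIC = [CO2*]/α₀ = 2.505×10^-5 / 0.003269 = 7.663 mmol/L
CA = (α₁ + 2α₂)·DIC = (0.9648 + 2×0.03195) × 7.663 = 7.88 mmol/L

CA = 7.88 mmol/L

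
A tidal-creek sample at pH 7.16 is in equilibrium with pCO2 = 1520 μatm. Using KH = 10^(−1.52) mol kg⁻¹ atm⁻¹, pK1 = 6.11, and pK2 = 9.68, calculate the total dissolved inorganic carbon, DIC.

[CO2*] = KH · pCO2 = 10^(−1.52) × 1520×10^-6 = 4.590×10^-5 mol/kg
α₀ = 1/(1 + K1/[H⁺] + K1K2/[H⁺]²) = 1/(1 + 10^+1.05 + 10^-1.47) = 0.08161
DIC = [CO2*]/α₀ = 4.590×10^-5 / 0.08161 = 0.563 mmol/kg

DIC = 0.563 mmol/kg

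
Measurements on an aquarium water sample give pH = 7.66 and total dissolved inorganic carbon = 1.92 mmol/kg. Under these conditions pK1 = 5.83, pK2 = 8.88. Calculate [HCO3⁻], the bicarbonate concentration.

α₁ = 1 / (1 + [H⁺]/K1 + K2/[H⁺]) = 1 / (1 + 10^-1.83 + 10^-1.22)
   = 1 / (1 + 0.014791 + 0.060256) = 1/1.0750 = 0.9302
[HCO3⁻] = α₁ × DIC = 0.9302 × 1.92 = 1.79 mmol/kg

[HCO3⁻] = 1.79 mmol/kg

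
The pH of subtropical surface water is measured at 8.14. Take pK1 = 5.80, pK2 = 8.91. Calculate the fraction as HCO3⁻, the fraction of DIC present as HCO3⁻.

α₁ = 0.852

α₁ = 1 / (1 + [H⁺]/K1 + K2/[H⁺]) = 1 / (1 + 10^-2.34 + 10^-0.77)
   = 1 / (1 + 0.0045709 + 0.16982) = 1/1.1744 = 0.8515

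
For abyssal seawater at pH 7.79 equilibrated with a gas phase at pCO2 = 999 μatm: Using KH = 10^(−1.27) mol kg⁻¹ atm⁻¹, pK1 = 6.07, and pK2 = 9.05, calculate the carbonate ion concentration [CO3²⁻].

[CO3²⁻] = 0.155 mmol/kg

[CO2*] = KH · pCO2 = 10^(−1.27) × 999×10^-6 = 5.365×10^-5 mol/kg
α₀ = 1/(1 + K1/[H⁺] + K1K2/[H⁺]²) = 1/(1 + 10^+1.72 + 10^+0.46) = 0.01774
DIC = [CO2*]/α₀ = 5.365×10^-5 / 0.01774 = 3.024 mmol/kg
[CO3²⁻] = α₂·DIC; α₂ = 0.05117, so [CO3²⁻] = 0.05117 × 3.024 = 0.155 mmol/kg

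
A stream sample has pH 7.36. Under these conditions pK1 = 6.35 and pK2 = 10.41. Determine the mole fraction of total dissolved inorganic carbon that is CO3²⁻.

α₂ = 0.000811

α₂ = 1 / (1 + [H⁺]/K2 + [H⁺]²/(K1K2)) = 1 / (1 + 10^+3.05 + 10^+2.04)
   = 1 / (1 + 1122.0 + 109.65) = 1/1232.7 = 0.0008112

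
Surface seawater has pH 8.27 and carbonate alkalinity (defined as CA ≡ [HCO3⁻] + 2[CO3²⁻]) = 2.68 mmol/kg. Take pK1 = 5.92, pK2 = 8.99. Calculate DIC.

CA = [HCO3⁻] + 2[CO3²⁻] = (α₁ + 2α₂)·DIC
At pH 8.27: [H⁺]/K1 = 10^-2.35 = 0.0044668, K2/[H⁺] = 10^-0.72 = 0.19055
α₁ = 1/(1 + 0.0044668 + 0.19055) = 1/1.1950 = 0.8368; α₂ = α₁·K2/[H⁺] = 0.1595
α₁ + 2α₂ = 1.1557
DIC = CA / (α₁ + 2α₂) = 2.68 / 1.1557 = 2.32 mmol/kg

DIC = 2.32 mmol/kg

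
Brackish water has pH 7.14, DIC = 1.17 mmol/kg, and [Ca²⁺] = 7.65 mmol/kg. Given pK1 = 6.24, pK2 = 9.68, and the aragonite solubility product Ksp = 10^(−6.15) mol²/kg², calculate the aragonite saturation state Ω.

α₂ = 1 / (1 + [H⁺]/K2 + [H⁺]²/(K1K2)) = 1 / (1 + 10^+2.54 + 10^+1.64)
   = 1 / (1 + 346.74 + 43.652) = 1/391.39 = 0.002555
[CO3²⁻] = α₂ × DIC = 0.002555 × 1.17 = 0.002989 mmol/kg = 2.989 μmol/kg
Ksp = 10^(−6.15) = 7.079×10^-7
Ω = [Ca²⁺][CO3²⁻]/Ksp = (7.65×10^-3)(2.989×10^-6) / 7.079×10^-7 = 0.0323

Ω = 0.0323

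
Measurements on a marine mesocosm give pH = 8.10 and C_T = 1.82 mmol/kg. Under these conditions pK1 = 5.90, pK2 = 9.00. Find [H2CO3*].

α₀ = 1 / (1 + K1/[H⁺] + K1K2/[H⁺]²) = 1 / (1 + 10^+2.20 + 10^+1.30)
   = 1 / (1 + 158.49 + 19.953) = 1/179.44 = 0.005573
[CO2*] = α₀ × DIC = 0.005573 × 1.82 = 0.0101 mmol/kg = 10.1 μmol/kg

[CO2*] = 10.1 μmol/kg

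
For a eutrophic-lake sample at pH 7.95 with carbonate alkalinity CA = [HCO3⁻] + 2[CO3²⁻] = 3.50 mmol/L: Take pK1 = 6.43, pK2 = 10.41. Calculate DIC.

CA = [HCO3⁻] + 2[CO3²⁻] = (α₁ + 2α₂)·DIC
At pH 7.95: [H⁺]/K1 = 10^-1.52 = 0.030200, K2/[H⁺] = 10^-2.46 = 0.0034674
α₁ = 1/(1 + 0.030200 + 0.0034674) = 1/1.0337 = 0.9674; α₂ = α₁·K2/[H⁺] = 0.003354
α₁ + 2α₂ = 0.9741
DIC = CA / (α₁ + 2α₂) = 3.50 / 0.9741 = 3.59 mmol/L

DIC = 3.59 mmol/L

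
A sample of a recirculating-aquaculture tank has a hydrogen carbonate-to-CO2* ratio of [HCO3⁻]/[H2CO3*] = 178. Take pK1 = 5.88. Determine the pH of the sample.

pH = 8.13

From K1 = [H⁺][HCO3⁻]/[H2CO3*]:  pH = pK1 + log₁₀([HCO3⁻]/[H2CO3*])
log₁₀(178) = +2.250
pH = 5.88 + (+2.250) = 8.13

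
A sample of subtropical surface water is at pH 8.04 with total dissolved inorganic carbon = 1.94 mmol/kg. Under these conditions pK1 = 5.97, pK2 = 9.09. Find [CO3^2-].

α₂ = 1 / (1 + [H⁺]/K2 + [H⁺]²/(K1K2)) = 1 / (1 + 10^+1.05 + 10^-1.02)
   = 1 / (1 + 11.220 + 0.095499) = 1/12.316 = 0.08120
[CO3²⁻] = α₂ × DIC = 0.08120 × 1.94 = 0.158 mmol/kg

[CO3²⁻] = 0.158 mmol/kg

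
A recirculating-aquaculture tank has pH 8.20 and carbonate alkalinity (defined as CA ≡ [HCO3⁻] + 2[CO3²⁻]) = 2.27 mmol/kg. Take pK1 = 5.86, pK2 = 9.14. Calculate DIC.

DIC = 2.07 mmol/kg

CA = [HCO3⁻] + 2[CO3²⁻] = (α₁ + 2α₂)·DIC
At pH 8.20: [H⁺]/K1 = 10^-2.34 = 0.0045709, K2/[H⁺] = 10^-0.94 = 0.11482
α₁ = 1/(1 + 0.0045709 + 0.11482) = 1/1.1194 = 0.8933; α₂ = α₁·K2/[H⁺] = 0.1026
α₁ + 2α₂ = 1.0985
DIC = CA / (α₁ + 2α₂) = 2.27 / 1.0985 = 2.07 mmol/kg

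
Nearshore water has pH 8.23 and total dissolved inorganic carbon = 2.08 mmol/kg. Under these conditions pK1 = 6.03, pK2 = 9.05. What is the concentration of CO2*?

α₀ = 1 / (1 + K1/[H⁺] + K1K2/[H⁺]²) = 1 / (1 + 10^+2.20 + 10^+1.38)
   = 1 / (1 + 158.49 + 23.988) = 1/183.48 = 0.005450
[CO2*] = α₀ × DIC = 0.005450 × 2.08 = 0.0113 mmol/kg = 11.3 μmol/kg

[CO2*] = 11.3 μmol/kg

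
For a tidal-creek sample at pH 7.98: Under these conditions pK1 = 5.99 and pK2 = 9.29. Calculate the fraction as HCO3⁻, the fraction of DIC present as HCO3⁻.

α₁ = 1 / (1 + [H⁺]/K1 + K2/[H⁺]) = 1 / (1 + 10^-1.99 + 10^-1.31)
   = 1 / (1 + 0.010233 + 0.048978) = 1/1.0592 = 0.9441

α₁ = 0.944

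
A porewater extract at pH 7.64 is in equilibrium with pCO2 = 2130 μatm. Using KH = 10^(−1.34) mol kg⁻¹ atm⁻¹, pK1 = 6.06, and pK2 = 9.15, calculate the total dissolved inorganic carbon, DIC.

DIC = 3.91 mmol/kg

[CO2*] = KH · pCO2 = 10^(−1.34) × 2130×10^-6 = 9.736×10^-5 mol/kg
α₀ = 1/(1 + K1/[H⁺] + K1K2/[H⁺]²) = 1/(1 + 10^+1.58 + 10^+0.07) = 0.02488
DIC = [CO2*]/α₀ = 9.736×10^-5 / 0.02488 = 3.91 mmol/kg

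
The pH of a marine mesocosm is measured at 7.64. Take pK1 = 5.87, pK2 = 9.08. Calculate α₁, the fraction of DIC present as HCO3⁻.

α₁ = 0.949

α₁ = 1 / (1 + [H⁺]/K1 + K2/[H⁺]) = 1 / (1 + 10^-1.77 + 10^-1.44)
   = 1 / (1 + 0.016982 + 0.036308) = 1/1.0533 = 0.9494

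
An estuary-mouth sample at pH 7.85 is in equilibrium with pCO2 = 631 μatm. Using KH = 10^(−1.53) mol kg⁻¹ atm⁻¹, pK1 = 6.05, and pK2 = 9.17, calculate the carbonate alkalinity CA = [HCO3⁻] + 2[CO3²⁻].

CA = 1.29 mmol/kg

[CO2*] = KH · pCO2 = 10^(−1.53) × 631×10^-6 = 1.862×10^-5 mol/kg
α₀ = 1/(1 + K1/[H⁺] + K1K2/[H⁺]²) = 1/(1 + 10^+1.80 + 10^+0.48) = 0.01490
DIC = [CO2*]/α₀ = 1.862×10^-5 / 0.01490 = 1.250 mmol/kg
CA = (α₁ + 2α₂)·DIC = (0.9401 + 2×0.04500) × 1.250 = 1.29 mmol/kg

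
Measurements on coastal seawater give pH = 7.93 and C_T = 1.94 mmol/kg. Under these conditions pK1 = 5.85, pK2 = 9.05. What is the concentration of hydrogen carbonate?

α₁ = 1 / (1 + [H⁺]/K1 + K2/[H⁺]) = 1 / (1 + 10^-2.08 + 10^-1.12)
   = 1 / (1 + 0.0083176 + 0.075858) = 1/1.0842 = 0.9224
[HCO3⁻] = α₁ × DIC = 0.9224 × 1.94 = 1.79 mmol/kg

[HCO3⁻] = 1.79 mmol/kg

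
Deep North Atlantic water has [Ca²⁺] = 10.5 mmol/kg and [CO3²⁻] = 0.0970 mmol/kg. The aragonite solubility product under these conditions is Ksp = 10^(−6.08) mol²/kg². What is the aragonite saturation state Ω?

Ω = 1.22

Ksp = 10^(−6.08) = 8.318×10^-7
Ω = [Ca²⁺][CO3²⁻]/Ksp = (10.5×10^-3)(0.0970×10^-3) / 8.318×10^-7 = 1.22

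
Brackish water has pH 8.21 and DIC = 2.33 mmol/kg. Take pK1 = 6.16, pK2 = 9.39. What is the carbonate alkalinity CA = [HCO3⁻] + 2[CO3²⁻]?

CA = [HCO3⁻] + 2[CO3²⁻] = (α₁ + 2α₂)·DIC
At pH 8.21: [H⁺]/K1 = 10^-2.05 = 0.0089125, K2/[H⁺] = 10^-1.18 = 0.066069
α₁ = 1/(1 + 0.0089125 + 0.066069) = 1/1.0750 = 0.9302; α₂ = α₁·K2/[H⁺] = 0.06146
α₁ + 2α₂ = 1.0532
CA = 1.0532 × 2.33 = 2.45 mmol/kg

CA = 2.45 mmol/kg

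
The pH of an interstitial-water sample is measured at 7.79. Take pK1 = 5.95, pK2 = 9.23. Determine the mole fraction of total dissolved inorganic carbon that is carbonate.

α₂ = 1 / (1 + [H⁺]/K2 + [H⁺]²/(K1K2)) = 1 / (1 + 10^+1.44 + 10^-0.40)
   = 1 / (1 + 27.542 + 0.39811) = 1/28.940 = 0.03455

α₂ = 0.0346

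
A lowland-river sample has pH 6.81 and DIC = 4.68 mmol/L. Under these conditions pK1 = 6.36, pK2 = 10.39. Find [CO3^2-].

[CO3²⁻] = 0.908 μmol/L

α₂ = 1 / (1 + [H⁺]/K2 + [H⁺]²/(K1K2)) = 1 / (1 + 10^+3.58 + 10^+3.13)
   = 1 / (1 + 3801.9 + 1349.0) = 1/5151.9 = 0.0001941
[CO3²⁻] = α₂ × DIC = 0.0001941 × 4.68 = 0.000908 mmol/L = 0.908 μmol/L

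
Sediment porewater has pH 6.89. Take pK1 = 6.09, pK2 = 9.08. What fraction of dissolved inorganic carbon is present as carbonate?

α₂ = 1 / (1 + [H⁺]/K2 + [H⁺]²/(K1K2)) = 1 / (1 + 10^+2.19 + 10^+1.39)
   = 1 / (1 + 154.88 + 24.547) = 1/180.43 = 0.005542

α₂ = 0.00554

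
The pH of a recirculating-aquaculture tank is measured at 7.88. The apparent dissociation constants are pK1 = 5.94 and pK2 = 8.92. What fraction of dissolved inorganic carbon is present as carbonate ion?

α₂ = 1 / (1 + [H⁺]/K2 + [H⁺]²/(K1K2)) = 1 / (1 + 10^+1.04 + 10^-0.90)
   = 1 / (1 + 10.965 + 0.12589) = 1/12.091 = 0.08271

α₂ = 0.0827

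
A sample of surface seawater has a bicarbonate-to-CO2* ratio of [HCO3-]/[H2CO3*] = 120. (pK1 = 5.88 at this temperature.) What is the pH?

pH = 7.96

From K1 = [H⁺][HCO3-]/[H2CO3*]:  pH = pK1 + log₁₀([HCO3-]/[H2CO3*])
log₁₀(120) = +2.079
pH = 5.88 + (+2.079) = 7.96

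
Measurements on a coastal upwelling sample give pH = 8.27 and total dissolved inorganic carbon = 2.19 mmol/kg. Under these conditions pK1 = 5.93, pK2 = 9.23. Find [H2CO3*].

[CO2*] = 8.98 μmol/kg

α₀ = 1 / (1 + K1/[H⁺] + K1K2/[H⁺]²) = 1 / (1 + 10^+2.34 + 10^+1.38)
   = 1 / (1 + 218.78 + 23.988) = 1/243.76 = 0.004102
[CO2*] = α₀ × DIC = 0.004102 × 2.19 = 0.00898 mmol/kg = 8.98 μmol/kg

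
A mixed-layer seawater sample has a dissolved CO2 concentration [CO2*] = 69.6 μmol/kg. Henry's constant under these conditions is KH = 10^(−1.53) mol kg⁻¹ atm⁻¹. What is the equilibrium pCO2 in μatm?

pCO2 = 2360 μatm

KH = 10^(−1.53) = 2.951×10^-2 mol kg⁻¹ atm⁻¹
pCO2 = [CO2*]/KH = 69.6×10^-6 / 2.951×10^-2 = 2.36×10^-3 atm = 2360 μatm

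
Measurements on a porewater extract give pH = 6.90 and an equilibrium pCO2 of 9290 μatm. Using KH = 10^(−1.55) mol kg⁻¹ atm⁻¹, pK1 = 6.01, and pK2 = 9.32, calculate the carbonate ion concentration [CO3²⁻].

[CO3²⁻] = 7.73 μmol/kg

[CO2*] = KH · pCO2 = 10^(−1.55) × 9290×10^-6 = 2.618×10^-4 mol/kg
α₀ = 1/(1 + K1/[H⁺] + K1K2/[H⁺]²) = 1/(1 + 10^+0.89 + 10^-1.53) = 0.1137
DIC = [CO2*]/α₀ = 2.618×10^-4 / 0.1137 = 2.302 mmol/kg
[CO3²⁻] = α₂·DIC; α₂ = 0.003357, so [CO3²⁻] = 0.003357 × 2.302 = 0.00773 mmol/kg = 7.73 μmol/kg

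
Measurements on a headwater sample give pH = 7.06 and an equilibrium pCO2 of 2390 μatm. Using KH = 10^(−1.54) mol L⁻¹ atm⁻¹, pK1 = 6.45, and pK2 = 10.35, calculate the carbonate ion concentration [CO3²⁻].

[CO3²⁻] = 0.144 μmol/L

[CO2*] = KH · pCO2 = 10^(−1.54) × 2390×10^-6 = 6.893×10^-5 mol/L
α₀ = 1/(1 + K1/[H⁺] + K1K2/[H⁺]²) = 1/(1 + 10^+0.61 + 10^-2.68) = 0.1970
DIC = [CO2*]/α₀ = 6.893×10^-5 / 0.1970 = 0.3499 mmol/L
[CO3²⁻] = α₂·DIC; α₂ = 0.0004116, so [CO3²⁻] = 0.0004116 × 0.3499 = 0.000144 mmol/L = 0.144 μmol/L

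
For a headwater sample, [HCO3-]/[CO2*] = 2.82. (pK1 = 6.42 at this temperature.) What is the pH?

From K1 = [H⁺][HCO3-]/[CO2*]:  pH = pK1 + log₁₀([HCO3-]/[CO2*])
log₁₀(2.82) = +0.450
pH = 6.42 + (+0.450) = 6.87

pH = 6.87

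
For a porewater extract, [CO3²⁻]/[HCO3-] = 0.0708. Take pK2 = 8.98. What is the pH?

pH = 7.83

From K2 = [H⁺][CO3²⁻]/[HCO3-]:  pH = pK2 + log₁₀([CO3²⁻]/[HCO3-])
log₁₀(0.0708) = -1.150
pH = 8.98 + (-1.150) = 7.83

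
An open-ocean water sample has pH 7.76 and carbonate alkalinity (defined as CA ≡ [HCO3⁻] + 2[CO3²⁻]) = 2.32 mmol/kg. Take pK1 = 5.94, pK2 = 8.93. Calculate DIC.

CA = [HCO3⁻] + 2[CO3²⁻] = (α₁ + 2α₂)·DIC
At pH 7.76: [H⁺]/K1 = 10^-1.82 = 0.015136, K2/[H⁺] = 10^-1.17 = 0.067608
α₁ = 1/(1 + 0.015136 + 0.067608) = 1/1.0827 = 0.9236; α₂ = α₁·K2/[H⁺] = 0.06244
α₁ + 2α₂ = 1.0485
DIC = CA / (α₁ + 2α₂) = 2.32 / 1.0485 = 2.21 mmol/kg

DIC = 2.21 mmol/kg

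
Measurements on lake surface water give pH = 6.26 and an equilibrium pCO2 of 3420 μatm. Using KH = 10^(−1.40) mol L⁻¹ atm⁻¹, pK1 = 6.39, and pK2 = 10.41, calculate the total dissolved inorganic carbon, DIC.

DIC = 0.237 mmol/L

[CO2*] = KH · pCO2 = 10^(−1.40) × 3420×10^-6 = 1.362×10^-4 mol/L
α₀ = 1/(1 + K1/[H⁺] + K1K2/[H⁺]²) = 1/(1 + 10^-0.13 + 10^-4.28) = 0.5743
DIC = [CO2*]/α₀ = 1.362×10^-4 / 0.5743 = 0.237 mmol/L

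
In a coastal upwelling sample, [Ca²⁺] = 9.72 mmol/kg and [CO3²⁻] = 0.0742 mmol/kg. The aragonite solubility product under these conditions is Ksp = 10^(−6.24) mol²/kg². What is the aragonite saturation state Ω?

Ksp = 10^(−6.24) = 5.754×10^-7
Ω = [Ca²⁺][CO3²⁻]/Ksp = (9.72×10^-3)(0.0742×10^-3) / 5.754×10^-7 = 1.25

Ω = 1.25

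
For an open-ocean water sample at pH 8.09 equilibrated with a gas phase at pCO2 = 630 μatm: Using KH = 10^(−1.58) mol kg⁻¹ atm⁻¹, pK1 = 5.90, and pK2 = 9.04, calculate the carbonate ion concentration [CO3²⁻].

[CO2*] = KH · pCO2 = 10^(−1.58) × 630×10^-6 = 1.657×10^-5 mol/kg
α₀ = 1/(1 + K1/[H⁺] + K1K2/[H⁺]²) = 1/(1 + 10^+2.19 + 10^+1.24) = 0.005772
DIC = [CO2*]/α₀ = 1.657×10^-5 / 0.005772 = 2.871 mmol/kg
[CO3²⁻] = α₂·DIC; α₂ = 0.1003, so [CO3²⁻] = 0.1003 × 2.871 = 0.288 mmol/kg

[CO3²⁻] = 0.288 mmol/kg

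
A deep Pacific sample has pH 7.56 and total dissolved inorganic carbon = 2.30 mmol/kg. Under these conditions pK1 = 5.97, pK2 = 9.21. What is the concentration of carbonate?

[CO3²⁻] = 0.0491 mmol/kg

α₂ = 1 / (1 + [H⁺]/K2 + [H⁺]²/(K1K2)) = 1 / (1 + 10^+1.65 + 10^+0.06)
   = 1 / (1 + 44.668 + 1.1482) = 1/46.817 = 0.02136
[CO3²⁻] = α₂ × DIC = 0.02136 × 2.30 = 0.0491 mmol/kg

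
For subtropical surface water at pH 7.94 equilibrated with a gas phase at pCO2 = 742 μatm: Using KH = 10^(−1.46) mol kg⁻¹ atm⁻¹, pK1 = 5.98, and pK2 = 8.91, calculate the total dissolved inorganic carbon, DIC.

[CO2*] = KH · pCO2 = 10^(−1.46) × 742×10^-6 = 2.573×10^-5 mol/kg
α₀ = 1/(1 + K1/[H⁺] + K1K2/[H⁺]²) = 1/(1 + 10^+1.96 + 10^+0.99) = 0.009806
DIC = [CO2*]/α₀ = 2.573×10^-5 / 0.009806 = 2.62 mmol/kg

DIC = 2.62 mmol/kg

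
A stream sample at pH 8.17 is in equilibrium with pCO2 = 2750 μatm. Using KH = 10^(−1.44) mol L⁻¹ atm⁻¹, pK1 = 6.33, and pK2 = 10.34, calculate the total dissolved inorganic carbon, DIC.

[CO2*] = KH · pCO2 = 10^(−1.44) × 2750×10^-6 = 9.985×10^-5 mol/L
α₀ = 1/(1 + K1/[H⁺] + K1K2/[H⁺]²) = 1/(1 + 10^+1.84 + 10^-0.33) = 0.01415
DIC = [CO2*]/α₀ = 9.985×10^-5 / 0.01415 = 7.05 mmol/L

DIC = 7.05 mmol/L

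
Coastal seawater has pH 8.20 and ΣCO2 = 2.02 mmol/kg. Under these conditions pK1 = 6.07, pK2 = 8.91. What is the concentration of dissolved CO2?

[CO2*] = 12.5 μmol/kg

α₀ = 1 / (1 + K1/[H⁺] + K1K2/[H⁺]²) = 1 / (1 + 10^+2.13 + 10^+1.42)
   = 1 / (1 + 134.90 + 26.303) = 1/162.20 = 0.006165
[CO2*] = α₀ × DIC = 0.006165 × 2.02 = 0.0125 mmol/kg = 12.5 μmol/kg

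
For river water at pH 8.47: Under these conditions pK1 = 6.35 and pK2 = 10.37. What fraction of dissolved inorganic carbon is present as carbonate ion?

α₂ = 0.0123

α₂ = 1 / (1 + [H⁺]/K2 + [H⁺]²/(K1K2)) = 1 / (1 + 10^+1.90 + 10^-0.22)
   = 1 / (1 + 79.433 + 0.60256) = 1/81.035 = 0.01234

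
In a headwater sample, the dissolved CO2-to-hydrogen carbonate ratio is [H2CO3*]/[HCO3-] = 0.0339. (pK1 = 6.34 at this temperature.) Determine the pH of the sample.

From K1 = [H⁺][HCO3-]/[H2CO3*]:  pH = pK1 − log₁₀([H2CO3*]/[HCO3-])
log₁₀(0.0339) = -1.470
pH = 6.34 − (-1.470) = 7.81

pH = 7.81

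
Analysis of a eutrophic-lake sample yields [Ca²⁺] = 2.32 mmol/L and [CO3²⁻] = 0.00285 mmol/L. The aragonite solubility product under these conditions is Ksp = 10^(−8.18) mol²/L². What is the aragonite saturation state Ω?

Ksp = 10^(−8.18) = 6.607×10^-9
Ω = [Ca²⁺][CO3²⁻]/Ksp = (2.32×10^-3)(0.00285×10^-3) / 6.607×10^-9 = 1.00

Ω = 1.00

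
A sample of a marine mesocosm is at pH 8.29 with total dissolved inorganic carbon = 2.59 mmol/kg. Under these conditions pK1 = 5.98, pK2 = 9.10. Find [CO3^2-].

α₂ = 1 / (1 + [H⁺]/K2 + [H⁺]²/(K1K2)) = 1 / (1 + 10^+0.81 + 10^-1.50)
   = 1 / (1 + 6.4565 + 0.031623) = 1/7.4882 = 0.1335
[CO3²⁻] = α₂ × DIC = 0.1335 × 2.59 = 0.346 mmol/kg

[CO3²⁻] = 0.346 mmol/kg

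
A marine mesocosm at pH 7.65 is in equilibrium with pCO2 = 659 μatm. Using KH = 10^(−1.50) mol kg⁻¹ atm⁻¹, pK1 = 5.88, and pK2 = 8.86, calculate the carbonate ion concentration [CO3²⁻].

[CO3²⁻] = 0.0757 mmol/kg

[CO2*] = KH · pCO2 = 10^(−1.50) × 659×10^-6 = 2.084×10^-5 mol/kg
α₀ = 1/(1 + K1/[H⁺] + K1K2/[H⁺]²) = 1/(1 + 10^+1.77 + 10^+0.56) = 0.01574
DIC = [CO2*]/α₀ = 2.084×10^-5 / 0.01574 = 1.324 mmol/kg
[CO3²⁻] = α₂·DIC; α₂ = 0.05716, so [CO3²⁻] = 0.05716 × 1.324 = 0.0757 mmol/kg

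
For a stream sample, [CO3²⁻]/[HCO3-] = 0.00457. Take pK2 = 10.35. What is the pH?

From K2 = [H⁺][CO3²⁻]/[HCO3-]:  pH = pK2 + log₁₀([CO3²⁻]/[HCO3-])
log₁₀(0.00457) = -2.340
pH = 10.35 + (-2.340) = 8.01

pH = 8.01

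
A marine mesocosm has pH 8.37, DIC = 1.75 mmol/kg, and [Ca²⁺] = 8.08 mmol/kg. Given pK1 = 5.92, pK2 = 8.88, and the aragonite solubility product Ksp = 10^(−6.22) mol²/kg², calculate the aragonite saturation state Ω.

Ω = 5.52

α₂ = 1 / (1 + [H⁺]/K2 + [H⁺]²/(K1K2)) = 1 / (1 + 10^+0.51 + 10^-1.94)
   = 1 / (1 + 3.2359 + 0.011482) = 1/4.2474 = 0.2354
[CO3²⁻] = α₂ × DIC = 0.2354 × 1.75 = 0.4120 mmol/kg
Ksp = 10^(−6.22) = 6.026×10^-7
Ω = [Ca²⁺][CO3²⁻]/Ksp = (8.08×10^-3)(4.120×10^-4) / 6.026×10^-7 = 5.52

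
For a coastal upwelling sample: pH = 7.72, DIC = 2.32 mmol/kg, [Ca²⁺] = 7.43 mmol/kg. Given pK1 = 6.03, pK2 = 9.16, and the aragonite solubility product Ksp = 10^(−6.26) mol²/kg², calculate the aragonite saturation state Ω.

α₂ = 1 / (1 + [H⁺]/K2 + [H⁺]²/(K1K2)) = 1 / (1 + 10^+1.44 + 10^-0.25)
   = 1 / (1 + 27.542 + 0.56234) = 1/29.105 = 0.03436
[CO3²⁻] = α₂ × DIC = 0.03436 × 2.32 = 0.07971 mmol/kg
Ksp = 10^(−6.26) = 5.495×10^-7
Ω = [Ca²⁺][CO3²⁻]/Ksp = (7.43×10^-3)(7.971×10^-5) / 5.495×10^-7 = 1.08

Ω = 1.08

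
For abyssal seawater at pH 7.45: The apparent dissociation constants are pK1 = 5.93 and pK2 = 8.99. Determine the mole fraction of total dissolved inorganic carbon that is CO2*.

α₀ = 1 / (1 + K1/[H⁺] + K1K2/[H⁺]²) = 1 / (1 + 10^+1.52 + 10^-0.02)
   = 1 / (1 + 33.113 + 0.95499) = 1/35.068 = 0.02852

α₀ = 0.0285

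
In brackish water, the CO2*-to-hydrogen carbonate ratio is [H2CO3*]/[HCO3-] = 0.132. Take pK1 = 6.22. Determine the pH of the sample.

pH = 7.10

From K1 = [H⁺][HCO3-]/[H2CO3*]:  pH = pK1 − log₁₀([H2CO3*]/[HCO3-])
log₁₀(0.132) = -0.879
pH = 6.22 − (-0.879) = 7.10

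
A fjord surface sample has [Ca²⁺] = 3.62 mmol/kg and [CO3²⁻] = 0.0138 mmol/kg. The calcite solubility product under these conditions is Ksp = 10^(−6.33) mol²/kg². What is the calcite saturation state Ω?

Ω = 0.107

Ksp = 10^(−6.33) = 4.677×10^-7
Ω = [Ca²⁺][CO3²⁻]/Ksp = (3.62×10^-3)(0.0138×10^-3) / 4.677×10^-7 = 0.107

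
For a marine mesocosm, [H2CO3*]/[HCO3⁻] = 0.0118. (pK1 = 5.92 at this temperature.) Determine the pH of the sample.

From K1 = [H⁺][HCO3⁻]/[H2CO3*]:  pH = pK1 − log₁₀([H2CO3*]/[HCO3⁻])
log₁₀(0.0118) = -1.928
pH = 5.92 − (-1.928) = 7.85

pH = 7.85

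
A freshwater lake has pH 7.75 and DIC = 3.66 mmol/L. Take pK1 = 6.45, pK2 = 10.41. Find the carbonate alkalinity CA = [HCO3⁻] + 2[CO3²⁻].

CA = [HCO3⁻] + 2[CO3²⁻] = (α₁ + 2α₂)·DIC
At pH 7.75: [H⁺]/K1 = 10^-1.30 = 0.050119, K2/[H⁺] = 10^-2.66 = 0.0021878
α₁ = 1/(1 + 0.050119 + 0.0021878) = 1/1.0523 = 0.9503; α₂ = α₁·K2/[H⁺] = 0.002079
α₁ + 2α₂ = 0.9545
CA = 0.9545 × 3.66 = 3.49 mmol/L

CA = 3.49 mmol/L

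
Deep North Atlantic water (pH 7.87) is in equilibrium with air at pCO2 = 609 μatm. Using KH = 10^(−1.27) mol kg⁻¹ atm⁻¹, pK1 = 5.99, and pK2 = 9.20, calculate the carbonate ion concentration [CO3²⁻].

[CO3²⁻] = 0.116 mmol/kg

[CO2*] = KH · pCO2 = 10^(−1.27) × 609×10^-6 = 3.271×10^-5 mol/kg
α₀ = 1/(1 + K1/[H⁺] + K1K2/[H⁺]²) = 1/(1 + 10^+1.88 + 10^+0.55) = 0.01244
DIC = [CO2*]/α₀ = 3.271×10^-5 / 0.01244 = 2.630 mmol/kg
[CO3²⁻] = α₂·DIC; α₂ = 0.04413, so [CO3²⁻] = 0.04413 × 2.630 = 0.116 mmol/kg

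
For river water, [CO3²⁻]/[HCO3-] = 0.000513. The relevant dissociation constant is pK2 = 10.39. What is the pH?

From K2 = [H⁺][CO3²⁻]/[HCO3-]:  pH = pK2 + log₁₀([CO3²⁻]/[HCO3-])
log₁₀(0.000513) = -3.290
pH = 10.39 + (-3.290) = 7.10

pH = 7.10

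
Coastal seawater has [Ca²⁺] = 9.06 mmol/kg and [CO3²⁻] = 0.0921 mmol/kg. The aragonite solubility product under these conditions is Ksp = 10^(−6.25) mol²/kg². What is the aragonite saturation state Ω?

Ksp = 10^(−6.25) = 5.623×10^-7
Ω = [Ca²⁺][CO3²⁻]/Ksp = (9.06×10^-3)(0.0921×10^-3) / 5.623×10^-7 = 1.48

Ω = 1.48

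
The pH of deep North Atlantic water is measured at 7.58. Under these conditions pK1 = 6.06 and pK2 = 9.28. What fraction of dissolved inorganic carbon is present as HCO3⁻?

α₁ = 1 / (1 + [H⁺]/K1 + K2/[H⁺]) = 1 / (1 + 10^-1.52 + 10^-1.70)
   = 1 / (1 + 0.030200 + 0.019953) = 1/1.0502 = 0.9522

α₁ = 0.952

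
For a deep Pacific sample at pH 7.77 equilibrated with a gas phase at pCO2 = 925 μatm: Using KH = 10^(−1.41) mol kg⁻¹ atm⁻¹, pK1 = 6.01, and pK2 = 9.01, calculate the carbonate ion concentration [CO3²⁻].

[CO3²⁻] = 0.119 mmol/kg

[CO2*] = KH · pCO2 = 10^(−1.41) × 925×10^-6 = 3.599×10^-5 mol/kg
α₀ = 1/(1 + K1/[H⁺] + K1K2/[H⁺]²) = 1/(1 + 10^+1.76 + 10^+0.52) = 0.01617
DIC = [CO2*]/α₀ = 3.599×10^-5 / 0.01617 = 2.226 mmol/kg
[CO3²⁻] = α₂·DIC; α₂ = 0.05353, so [CO3²⁻] = 0.05353 × 2.226 = 0.119 mmol/kg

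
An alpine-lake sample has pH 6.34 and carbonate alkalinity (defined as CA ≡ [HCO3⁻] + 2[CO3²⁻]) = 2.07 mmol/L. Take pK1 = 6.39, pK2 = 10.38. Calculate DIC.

CA = [HCO3⁻] + 2[CO3²⁻] = (α₁ + 2α₂)·DIC
At pH 6.34: [H⁺]/K1 = 10^0.05 = 1.1220, K2/[H⁺] = 10^-4.04 = 9.1201×10^-5
α₁ = 1/(1 + 1.1220 + 9.1201×10^-5) = 1/2.1221 = 0.4712; α₂ = α₁·K2/[H⁺] = 4.298×10^-5
α₁ + 2α₂ = 0.4713
DIC = CA / (α₁ + 2α₂) = 2.07 / 0.4713 = 4.39 mmol/L

DIC = 4.39 mmol/L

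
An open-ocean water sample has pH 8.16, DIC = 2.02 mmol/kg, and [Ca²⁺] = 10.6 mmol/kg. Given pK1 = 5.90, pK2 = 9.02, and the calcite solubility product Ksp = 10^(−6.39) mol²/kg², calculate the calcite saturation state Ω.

α₂ = 1 / (1 + [H⁺]/K2 + [H⁺]²/(K1K2)) = 1 / (1 + 10^+0.86 + 10^-1.40)
   = 1 / (1 + 7.2444 + 0.039811) = 1/8.2842 = 0.1207
[CO3²⁻] = α₂ × DIC = 0.1207 × 2.02 = 0.2438 mmol/kg
Ksp = 10^(−6.39) = 4.074×10^-7
Ω = [Ca²⁺][CO3²⁻]/Ksp = (10.6×10^-3)(2.438×10^-4) / 4.074×10^-7 = 6.34

Ω = 6.34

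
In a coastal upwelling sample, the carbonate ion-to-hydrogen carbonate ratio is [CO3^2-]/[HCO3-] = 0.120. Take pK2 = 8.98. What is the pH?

From K2 = [H⁺][CO3^2-]/[HCO3-]:  pH = pK2 + log₁₀([CO3^2-]/[HCO3-])
log₁₀(0.120) = -0.921
pH = 8.98 + (-0.921) = 8.06

pH = 8.06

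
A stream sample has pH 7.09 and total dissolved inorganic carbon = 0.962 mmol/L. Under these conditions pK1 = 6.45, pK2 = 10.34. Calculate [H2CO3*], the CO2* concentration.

α₀ = 1 / (1 + K1/[H⁺] + K1K2/[H⁺]²) = 1 / (1 + 10^+0.64 + 10^-2.61)
   = 1 / (1 + 4.3652 + 0.0024547) = 1/5.3676 = 0.1863
[CO2*] = α₀ × DIC = 0.1863 × 0.962 = 0.179 mmol/L

[CO2*] = 0.179 mmol/L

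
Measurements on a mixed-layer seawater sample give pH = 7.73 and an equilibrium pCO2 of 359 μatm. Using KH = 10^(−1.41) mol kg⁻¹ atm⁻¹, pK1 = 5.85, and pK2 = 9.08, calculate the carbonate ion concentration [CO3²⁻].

[CO3²⁻] = 0.0473 mmol/kg

[CO2*] = KH · pCO2 = 10^(−1.41) × 359×10^-6 = 1.397×10^-5 mol/kg
α₀ = 1/(1 + K1/[H⁺] + K1K2/[H⁺]²) = 1/(1 + 10^+1.88 + 10^+0.53) = 0.01246
DIC = [CO2*]/α₀ = 1.397×10^-5 / 0.01246 = 1.121 mmol/kg
[CO3²⁻] = α₂·DIC; α₂ = 0.04223, so [CO3²⁻] = 0.04223 × 1.121 = 0.0473 mmol/kg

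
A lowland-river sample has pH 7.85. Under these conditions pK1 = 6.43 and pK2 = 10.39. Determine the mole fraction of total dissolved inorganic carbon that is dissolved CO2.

α₀ = 0.0365

α₀ = 1 / (1 + K1/[H⁺] + K1K2/[H⁺]²) = 1 / (1 + 10^+1.42 + 10^-1.12)
   = 1 / (1 + 26.303 + 0.075858) = 1/27.379 = 0.03652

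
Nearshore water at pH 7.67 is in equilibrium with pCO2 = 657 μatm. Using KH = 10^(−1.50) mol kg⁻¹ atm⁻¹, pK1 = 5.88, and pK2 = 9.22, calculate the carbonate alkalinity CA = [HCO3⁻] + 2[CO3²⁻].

CA = 1.35 mmol/kg

[CO2*] = KH · pCO2 = 10^(−1.50) × 657×10^-6 = 2.078×10^-5 mol/kg
α₀ = 1/(1 + K1/[H⁺] + K1K2/[H⁺]²) = 1/(1 + 10^+1.79 + 10^+0.24) = 0.01553
DIC = [CO2*]/α₀ = 2.078×10^-5 / 0.01553 = 1.338 mmol/kg
CA = (α₁ + 2α₂)·DIC = (0.9575 + 2×0.02699) × 1.338 = 1.35 mmol/kg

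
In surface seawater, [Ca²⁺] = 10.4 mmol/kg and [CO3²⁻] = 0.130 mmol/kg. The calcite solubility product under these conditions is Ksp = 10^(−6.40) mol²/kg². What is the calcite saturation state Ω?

Ω = 3.40

Ksp = 10^(−6.40) = 3.981×10^-7
Ω = [Ca²⁺][CO3²⁻]/Ksp = (10.4×10^-3)(0.130×10^-3) / 3.981×10^-7 = 3.40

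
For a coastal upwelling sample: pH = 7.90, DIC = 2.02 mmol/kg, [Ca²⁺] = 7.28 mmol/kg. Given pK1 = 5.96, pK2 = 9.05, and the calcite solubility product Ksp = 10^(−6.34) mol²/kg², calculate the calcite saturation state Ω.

α₂ = 1 / (1 + [H⁺]/K2 + [H⁺]²/(K1K2)) = 1 / (1 + 10^+1.15 + 10^-0.79)
   = 1 / (1 + 14.125 + 0.16218) = 1/15.288 = 0.06541
[CO3²⁻] = α₂ × DIC = 0.06541 × 2.02 = 0.1321 mmol/kg
Ksp = 10^(−6.34) = 4.571×10^-7
Ω = [Ca²⁺][CO3²⁻]/Ksp = (7.28×10^-3)(1.321×10^-4) / 4.571×10^-7 = 2.10

Ω = 2.10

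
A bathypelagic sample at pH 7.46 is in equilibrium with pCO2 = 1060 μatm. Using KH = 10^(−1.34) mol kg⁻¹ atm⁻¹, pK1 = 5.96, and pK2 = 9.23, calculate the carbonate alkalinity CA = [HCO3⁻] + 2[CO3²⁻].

CA = 1.58 mmol/kg

[CO2*] = KH · pCO2 = 10^(−1.34) × 1060×10^-6 = 4.845×10^-5 mol/kg
α₀ = 1/(1 + K1/[H⁺] + K1K2/[H⁺]²) = 1/(1 + 10^+1.50 + 10^-0.27) = 0.03016
DIC = [CO2*]/α₀ = 4.845×10^-5 / 0.03016 = 1.607 mmol/kg
CA = (α₁ + 2α₂)·DIC = (0.9536 + 2×0.01620) × 1.607 = 1.58 mmol/kg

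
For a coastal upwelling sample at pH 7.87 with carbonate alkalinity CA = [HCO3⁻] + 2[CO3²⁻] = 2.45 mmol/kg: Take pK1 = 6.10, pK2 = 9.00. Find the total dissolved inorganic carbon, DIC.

DIC = 2.33 mmol/kg

CA = [HCO3⁻] + 2[CO3²⁻] = (α₁ + 2α₂)·DIC
At pH 7.87: [H⁺]/K1 = 10^-1.77 = 0.016982, K2/[H⁺] = 10^-1.13 = 0.074131
α₁ = 1/(1 + 0.016982 + 0.074131) = 1/1.0911 = 0.9165; α₂ = α₁·K2/[H⁺] = 0.06794
α₁ + 2α₂ = 1.0524
DIC = CA / (α₁ + 2α₂) = 2.45 / 1.0524 = 2.33 mmol/kg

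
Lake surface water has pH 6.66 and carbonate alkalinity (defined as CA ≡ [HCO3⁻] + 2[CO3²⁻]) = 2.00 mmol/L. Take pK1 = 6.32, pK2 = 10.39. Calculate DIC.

CA = [HCO3⁻] + 2[CO3²⁻] = (α₁ + 2α₂)·DIC
At pH 6.66: [H⁺]/K1 = 10^-0.34 = 0.45709, K2/[H⁺] = 10^-3.73 = 0.00018621
α₁ = 1/(1 + 0.45709 + 0.00018621) = 1/1.4573 = 0.6862; α₂ = α₁·K2/[H⁺] = 0.0001278
α₁ + 2α₂ = 0.6865
DIC = CA / (α₁ + 2α₂) = 2.00 / 0.6865 = 2.91 mmol/L

DIC = 2.91 mmol/L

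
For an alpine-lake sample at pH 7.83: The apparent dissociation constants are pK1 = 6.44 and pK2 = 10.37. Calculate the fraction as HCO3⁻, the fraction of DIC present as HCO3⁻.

α₁ = 1 / (1 + [H⁺]/K1 + K2/[H⁺]) = 1 / (1 + 10^-1.39 + 10^-2.54)
   = 1 / (1 + 0.040738 + 0.0028840) = 1/1.0436 = 0.9582

α₁ = 0.958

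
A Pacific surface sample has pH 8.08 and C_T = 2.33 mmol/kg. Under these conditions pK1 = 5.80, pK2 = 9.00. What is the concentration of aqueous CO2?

[CO2*] = 10.9 μmol/kg

α₀ = 1 / (1 + K1/[H⁺] + K1K2/[H⁺]²) = 1 / (1 + 10^+2.28 + 10^+1.36)
   = 1 / (1 + 190.55 + 22.909) = 1/214.45 = 0.004663
[CO2*] = α₀ × DIC = 0.004663 × 2.33 = 0.0109 mmol/kg = 10.9 μmol/kg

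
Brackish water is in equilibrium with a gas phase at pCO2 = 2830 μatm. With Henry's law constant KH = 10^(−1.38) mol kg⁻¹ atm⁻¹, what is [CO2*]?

KH = 10^(−1.38) = 4.169×10^-2 mol kg⁻¹ atm⁻¹
[CO2*] = KH · pCO2 = 4.169×10^-2 × 2830×10^-6 atm = 1.18×10^-4 mol/kg

[CO2*] = 118 μmol/kg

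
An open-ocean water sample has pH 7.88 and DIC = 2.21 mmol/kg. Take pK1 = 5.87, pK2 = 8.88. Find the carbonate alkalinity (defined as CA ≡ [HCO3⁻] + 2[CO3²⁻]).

CA = [HCO3⁻] + 2[CO3²⁻] = (α₁ + 2α₂)·DIC
At pH 7.88: [H⁺]/K1 = 10^-2.01 = 0.0097724, K2/[H⁺] = 10^-1.00 = 0.10000
α₁ = 1/(1 + 0.0097724 + 0.10000) = 1/1.1098 = 0.9011; α₂ = α₁·K2/[H⁺] = 0.09011
α₁ + 2α₂ = 1.0813
CA = 1.0813 × 2.21 = 2.39 mmol/kg

CA = 2.39 mmol/kg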